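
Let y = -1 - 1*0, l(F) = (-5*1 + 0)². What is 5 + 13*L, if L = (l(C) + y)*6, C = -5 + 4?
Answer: 1877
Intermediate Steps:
C = -1
l(F) = 25 (l(F) = (-5 + 0)² = (-5)² = 25)
y = -1 (y = -1 + 0 = -1)
L = 144 (L = (25 - 1)*6 = 24*6 = 144)
5 + 13*L = 5 + 13*144 = 5 + 1872 = 1877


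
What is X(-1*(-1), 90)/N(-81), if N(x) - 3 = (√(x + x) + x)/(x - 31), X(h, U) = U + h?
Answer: 1416688/58017 + 10192*I*√2/19339 ≈ 24.418 + 0.74532*I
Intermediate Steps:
N(x) = 3 + (x + √2*√x)/(-31 + x) (N(x) = 3 + (√(x + x) + x)/(x - 31) = 3 + (√(2*x) + x)/(-31 + x) = 3 + (√2*√x + x)/(-31 + x) = 3 + (x + √2*√x)/(-31 + x))
X(-1*(-1), 90)/N(-81) = (90 - 1*(-1))/(((-93 + 4*(-81) + √2*√(-81))/(-31 - 81))) = (90 + 1)/(((-93 - 324 + √2*(9*I))/(-112))) = 91/((-(-93 - 324 + 9*I*√2)/112)) = 91/((-(-417 + 9*I*√2)/112)) = 91/(417/112 - 9*I*√2/112)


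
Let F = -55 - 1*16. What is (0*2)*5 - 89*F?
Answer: 6319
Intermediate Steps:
F = -71 (F = -55 - 16 = -71)
(0*2)*5 - 89*F = (0*2)*5 - 89*(-71) = 0*5 + 6319 = 0 + 6319 = 6319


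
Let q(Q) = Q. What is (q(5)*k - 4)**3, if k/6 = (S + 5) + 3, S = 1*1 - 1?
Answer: 13144256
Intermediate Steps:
S = 0 (S = 1 - 1 = 0)
k = 48 (k = 6*((0 + 5) + 3) = 6*(5 + 3) = 6*8 = 48)
(q(5)*k - 4)**3 = (5*48 - 4)**3 = (240 - 4)**3 = 236**3 = 13144256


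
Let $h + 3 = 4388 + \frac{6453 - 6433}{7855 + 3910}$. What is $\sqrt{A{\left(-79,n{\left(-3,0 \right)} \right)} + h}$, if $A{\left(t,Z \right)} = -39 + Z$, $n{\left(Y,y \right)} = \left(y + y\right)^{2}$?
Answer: $\frac{3 \sqrt{2673568014}}{2353} \approx 65.924$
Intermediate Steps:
$n{\left(Y,y \right)} = 4 y^{2}$ ($n{\left(Y,y \right)} = \left(2 y\right)^{2} = 4 y^{2}$)
$h = \frac{10317909}{2353}$ ($h = -3 + \left(4388 + \frac{6453 - 6433}{7855 + 3910}\right) = -3 + \left(4388 + \frac{20}{11765}\right) = -3 + \left(4388 + 20 \cdot \frac{1}{11765}\right) = -3 + \left(4388 + \frac{4}{2353}\right) = -3 + \frac{10324968}{2353} = \frac{10317909}{2353} \approx 4385.0$)
$\sqrt{A{\left(-79,n{\left(-3,0 \right)} \right)} + h} = \sqrt{\left(-39 + 4 \cdot 0^{2}\right) + \frac{10317909}{2353}} = \sqrt{\left(-39 + 4 \cdot 0\right) + \frac{10317909}{2353}} = \sqrt{\left(-39 + 0\right) + \frac{10317909}{2353}} = \sqrt{-39 + \frac{10317909}{2353}} = \sqrt{\frac{10226142}{2353}} = \frac{3 \sqrt{2673568014}}{2353}$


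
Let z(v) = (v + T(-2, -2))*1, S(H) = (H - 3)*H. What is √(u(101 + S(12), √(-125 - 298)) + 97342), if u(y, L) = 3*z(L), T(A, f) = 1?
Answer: √(97345 + 9*I*√47) ≈ 312.0 + 0.0989*I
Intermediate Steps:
S(H) = H*(-3 + H) (S(H) = (-3 + H)*H = H*(-3 + H))
z(v) = 1 + v (z(v) = (v + 1)*1 = (1 + v)*1 = 1 + v)
u(y, L) = 3 + 3*L (u(y, L) = 3*(1 + L) = 3 + 3*L)
√(u(101 + S(12), √(-125 - 298)) + 97342) = √((3 + 3*√(-125 - 298)) + 97342) = √((3 + 3*√(-423)) + 97342) = √((3 + 3*(3*I*√47)) + 97342) = √((3 + 9*I*√47) + 97342) = √(97345 + 9*I*√47)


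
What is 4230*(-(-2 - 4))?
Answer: 25380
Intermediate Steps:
4230*(-(-2 - 4)) = 4230*(-1*(-6)) = 4230*6 = 25380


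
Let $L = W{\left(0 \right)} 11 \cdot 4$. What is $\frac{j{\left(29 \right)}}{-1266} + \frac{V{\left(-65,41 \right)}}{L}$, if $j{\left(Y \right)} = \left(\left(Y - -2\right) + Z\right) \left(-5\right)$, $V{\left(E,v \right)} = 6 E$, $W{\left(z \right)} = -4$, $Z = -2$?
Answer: $\frac{129815}{55704} \approx 2.3304$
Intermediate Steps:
$j{\left(Y \right)} = - 5 Y$ ($j{\left(Y \right)} = \left(\left(Y - -2\right) - 2\right) \left(-5\right) = \left(\left(Y + 2\right) - 2\right) \left(-5\right) = \left(\left(2 + Y\right) - 2\right) \left(-5\right) = Y \left(-5\right) = - 5 Y$)
$L = -176$ ($L = \left(-4\right) 11 \cdot 4 = \left(-44\right) 4 = -176$)
$\frac{j{\left(29 \right)}}{-1266} + \frac{V{\left(-65,41 \right)}}{L} = \frac{\left(-5\right) 29}{-1266} + \frac{6 \left(-65\right)}{-176} = \left(-145\right) \left(- \frac{1}{1266}\right) - - \frac{195}{88} = \frac{145}{1266} + \frac{195}{88} = \frac{129815}{55704}$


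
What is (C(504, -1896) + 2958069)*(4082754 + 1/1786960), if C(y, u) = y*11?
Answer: 21621684969460729533/1786960 ≈ 1.2100e+13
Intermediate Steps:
C(y, u) = 11*y
(C(504, -1896) + 2958069)*(4082754 + 1/1786960) = (11*504 + 2958069)*(4082754 + 1/1786960) = (5544 + 2958069)*(4082754 + 1/1786960) = 2963613*(7295718087841/1786960) = 21621684969460729533/1786960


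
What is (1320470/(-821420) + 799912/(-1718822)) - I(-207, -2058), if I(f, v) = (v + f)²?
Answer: -362161907724021519/70593738362 ≈ -5.1302e+6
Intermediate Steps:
I(f, v) = (f + v)²
(1320470/(-821420) + 799912/(-1718822)) - I(-207, -2058) = (1320470/(-821420) + 799912/(-1718822)) - (-207 - 2058)² = (1320470*(-1/821420) + 799912*(-1/1718822)) - 1*(-2265)² = (-132047/82142 - 399956/859411) - 1*5130225 = -146335830069/70593738362 - 5130225 = -362161907724021519/70593738362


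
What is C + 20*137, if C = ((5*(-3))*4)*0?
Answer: 2740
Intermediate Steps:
C = 0 (C = -15*4*0 = -60*0 = 0)
C + 20*137 = 0 + 20*137 = 0 + 2740 = 2740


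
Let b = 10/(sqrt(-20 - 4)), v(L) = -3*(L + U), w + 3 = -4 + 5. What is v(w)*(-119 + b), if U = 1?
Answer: -357 - 5*I*sqrt(6)/2 ≈ -357.0 - 6.1237*I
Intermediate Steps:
w = -2 (w = -3 + (-4 + 5) = -3 + 1 = -2)
v(L) = -3 - 3*L (v(L) = -3*(L + 1) = -3*(1 + L) = -3 - 3*L)
b = -5*I*sqrt(6)/6 (b = 10/(sqrt(-24)) = 10/((2*I*sqrt(6))) = 10*(-I*sqrt(6)/12) = -5*I*sqrt(6)/6 ≈ -2.0412*I)
v(w)*(-119 + b) = (-3 - 3*(-2))*(-119 - 5*I*sqrt(6)/6) = (-3 + 6)*(-119 - 5*I*sqrt(6)/6) = 3*(-119 - 5*I*sqrt(6)/6) = -357 - 5*I*sqrt(6)/2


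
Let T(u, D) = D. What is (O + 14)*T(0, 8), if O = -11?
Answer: 24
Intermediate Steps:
(O + 14)*T(0, 8) = (-11 + 14)*8 = 3*8 = 24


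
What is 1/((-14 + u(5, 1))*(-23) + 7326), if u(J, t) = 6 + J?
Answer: 1/7395 ≈ 0.00013523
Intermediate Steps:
1/((-14 + u(5, 1))*(-23) + 7326) = 1/((-14 + (6 + 5))*(-23) + 7326) = 1/((-14 + 11)*(-23) + 7326) = 1/(-3*(-23) + 7326) = 1/(69 + 7326) = 1/7395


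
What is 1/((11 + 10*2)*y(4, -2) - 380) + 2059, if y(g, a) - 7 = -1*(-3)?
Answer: 144129/70 ≈ 2059.0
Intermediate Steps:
y(g, a) = 10 (y(g, a) = 7 - 1*(-3) = 7 + 3 = 10)
1/((11 + 10*2)*y(4, -2) - 380) + 2059 = 1/((11 + 10*2)*10 - 380) + 2059 = 1/((11 + 20)*10 - 380) + 2059 = 1/(31*10 - 380) + 2059 = 1/(310 - 380) + 2059 = 1/(-70) + 2059 = -1/70 + 2059 = 144129/70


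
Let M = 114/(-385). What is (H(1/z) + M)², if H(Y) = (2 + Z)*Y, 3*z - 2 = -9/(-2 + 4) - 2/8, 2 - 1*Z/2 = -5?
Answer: 46703556/148225 ≈ 315.09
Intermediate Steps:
Z = 14 (Z = 4 - 2*(-5) = 4 + 10 = 14)
z = -11/12 (z = ⅔ + (-9/(-2 + 4) - 2/8)/3 = ⅔ + (-9/2 - 2*⅛)/3 = ⅔ + (-9*½ - ¼)/3 = ⅔ + (-9/2 - ¼)/3 = ⅔ + (⅓)*(-19/4) = ⅔ - 19/12 = -11/12 ≈ -0.91667)
M = -114/385 (M = 114*(-1/385) = -114/385 ≈ -0.29610)
H(Y) = 16*Y (H(Y) = (2 + 14)*Y = 16*Y)
(H(1/z) + M)² = (16/(-11/12) - 114/385)² = (16*(-12/11) - 114/385)² = (-192/11 - 114/385)² = (-6834/385)² = 46703556/148225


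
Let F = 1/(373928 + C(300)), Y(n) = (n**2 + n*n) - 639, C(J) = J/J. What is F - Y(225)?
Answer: -37621370618/373929 ≈ -1.0061e+5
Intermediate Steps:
C(J) = 1
Y(n) = -639 + 2*n**2 (Y(n) = (n**2 + n**2) - 639 = 2*n**2 - 639 = -639 + 2*n**2)
F = 1/373929 (F = 1/(373928 + 1) = 1/373929 ≈ 2.6743e-6)
F - Y(225) = 1/373929 - (-639 + 2*225**2) = 1/373929 - (-639 + 2*50625) = 1/373929 - (-639 + 101250) = 1/373929 - 1*100611 = 1/373929 - 100611 = -37621370618/373929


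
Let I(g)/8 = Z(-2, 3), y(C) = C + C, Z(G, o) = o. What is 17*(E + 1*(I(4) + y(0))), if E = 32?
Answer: 952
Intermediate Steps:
y(C) = 2*C
I(g) = 24 (I(g) = 8*3 = 24)
17*(E + 1*(I(4) + y(0))) = 17*(32 + 1*(24 + 2*0)) = 17*(32 + 1*(24 + 0)) = 17*(32 + 1*24) = 17*(32 + 24) = 17*56 = 952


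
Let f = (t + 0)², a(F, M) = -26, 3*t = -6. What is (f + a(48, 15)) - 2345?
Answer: -2367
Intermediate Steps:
t = -2 (t = (⅓)*(-6) = -2)
f = 4 (f = (-2 + 0)² = (-2)² = 4)
(f + a(48, 15)) - 2345 = (4 - 26) - 2345 = -22 - 2345 = -2367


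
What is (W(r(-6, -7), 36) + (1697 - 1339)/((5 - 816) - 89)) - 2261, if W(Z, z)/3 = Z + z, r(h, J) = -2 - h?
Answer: -963629/450 ≈ -2141.4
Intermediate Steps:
W(Z, z) = 3*Z + 3*z (W(Z, z) = 3*(Z + z) = 3*Z + 3*z)
(W(r(-6, -7), 36) + (1697 - 1339)/((5 - 816) - 89)) - 2261 = ((3*(-2 - 1*(-6)) + 3*36) + (1697 - 1339)/((5 - 816) - 89)) - 2261 = ((3*(-2 + 6) + 108) + 358/(-811 - 89)) - 2261 = ((3*4 + 108) + 358/(-900)) - 2261 = ((12 + 108) + 358*(-1/900)) - 2261 = (120 - 179/450) - 2261 = 53821/450 - 2261 = -963629/450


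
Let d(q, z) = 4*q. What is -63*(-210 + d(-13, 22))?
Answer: 16506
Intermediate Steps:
-63*(-210 + d(-13, 22)) = -63*(-210 + 4*(-13)) = -63*(-210 - 52) = -63*(-262) = 16506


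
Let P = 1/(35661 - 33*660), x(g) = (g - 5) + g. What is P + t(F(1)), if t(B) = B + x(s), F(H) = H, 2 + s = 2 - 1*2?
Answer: -111047/13881 ≈ -7.9999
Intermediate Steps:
s = -2 (s = -2 + (2 - 1*2) = -2 + (2 - 2) = -2 + 0 = -2)
x(g) = -5 + 2*g (x(g) = (-5 + g) + g = -5 + 2*g)
t(B) = -9 + B (t(B) = B + (-5 + 2*(-2)) = B + (-5 - 4) = B - 9 = -9 + B)
P = 1/13881 (P = 1/(35661 - 21780) = 1/13881 ≈ 7.2041e-5)
P + t(F(1)) = 1/13881 + (-9 + 1) = 1/13881 - 8 = -111047/13881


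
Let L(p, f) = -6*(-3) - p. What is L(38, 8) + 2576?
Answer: 2556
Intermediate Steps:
L(p, f) = 18 - p
L(38, 8) + 2576 = (18 - 1*38) + 2576 = (18 - 38) + 2576 = -20 + 2576 = 2556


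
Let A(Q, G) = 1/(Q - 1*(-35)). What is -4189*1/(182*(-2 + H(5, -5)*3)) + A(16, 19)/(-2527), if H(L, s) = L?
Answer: -77124017/43560426 ≈ -1.7705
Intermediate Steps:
A(Q, G) = 1/(35 + Q) (A(Q, G) = 1/(Q + 35) = 1/(35 + Q))
-4189*1/(182*(-2 + H(5, -5)*3)) + A(16, 19)/(-2527) = -4189*1/(182*(-2 + 5*3)) + 1/((35 + 16)*(-2527)) = -4189*1/(182*(-2 + 15)) - 1/2527/51 = -4189/((-(-182)*13)) + (1/51)*(-1/2527) = -4189/((-182*(-13))) - 1/128877 = -4189/2366 - 1/128877 = -77124017/43560426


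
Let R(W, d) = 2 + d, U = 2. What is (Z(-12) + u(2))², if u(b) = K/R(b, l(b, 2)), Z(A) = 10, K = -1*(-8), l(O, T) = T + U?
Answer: 1156/9 ≈ 128.44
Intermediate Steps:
l(O, T) = 2 + T (l(O, T) = T + 2 = 2 + T)
K = 8
u(b) = 4/3 (u(b) = 8/(2 + (2 + 2)) = 8/(2 + 4) = 8/6 = 8*(⅙) = 4/3)
(Z(-12) + u(2))² = (10 + 4/3)² = (34/3)² = 1156/9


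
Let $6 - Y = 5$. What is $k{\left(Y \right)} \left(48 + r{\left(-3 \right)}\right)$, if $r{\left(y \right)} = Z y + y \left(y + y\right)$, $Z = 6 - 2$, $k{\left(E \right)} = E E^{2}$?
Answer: $54$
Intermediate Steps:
$Y = 1$ ($Y = 6 - 5 = 1$)
$k{\left(E \right)} = E^{3}$
$Z = 4$
$r{\left(y \right)} = 2 y^{2} + 4 y$ ($r{\left(y \right)} = 4 y + y \left(y + y\right) = 4 y + y 2 y = 4 y + 2 y^{2} = 2 y^{2} + 4 y$)
$k{\left(Y \right)} \left(48 + r{\left(-3 \right)}\right) = 1^{3} \left(48 + 2 \left(-3\right) \left(2 - 3\right)\right) = 1 \left(48 + 2 \left(-3\right) \left(-1\right)\right) = 1 \left(48 + 6\right) = 1 \cdot 54 = 54$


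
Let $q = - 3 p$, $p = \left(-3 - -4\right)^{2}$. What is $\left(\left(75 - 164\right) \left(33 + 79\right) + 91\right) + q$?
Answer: $-9880$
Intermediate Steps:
$p = 1$ ($p = \left(-3 + 4\right)^{2} = 1^{2} = 1$)
$q = -3$ ($q = \left(-3\right) 1 = -3$)
$\left(\left(75 - 164\right) \left(33 + 79\right) + 91\right) + q = \left(\left(75 - 164\right) \left(33 + 79\right) + 91\right) - 3 = \left(\left(-89\right) 112 + 91\right) - 3 = \left(-9968 + 91\right) - 3 = -9877 - 3 = -9880$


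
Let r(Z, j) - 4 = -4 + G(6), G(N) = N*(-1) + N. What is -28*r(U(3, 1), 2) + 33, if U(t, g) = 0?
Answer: 33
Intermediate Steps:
G(N) = 0 (G(N) = -N + N = 0)
r(Z, j) = 0 (r(Z, j) = 4 + (-4 + 0) = 4 - 4 = 0)
-28*r(U(3, 1), 2) + 33 = -28*0 + 33 = 0 + 33 = 33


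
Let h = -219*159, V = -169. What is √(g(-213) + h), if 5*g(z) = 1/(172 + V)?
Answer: I*√7834710/15 ≈ 186.6*I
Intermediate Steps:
h = -34821
g(z) = 1/15 (g(z) = 1/(5*(172 - 169)) = (⅕)/3 = (⅕)*(⅓) = 1/15)
√(g(-213) + h) = √(1/15 - 34821) = √(-522314/15) = I*√7834710/15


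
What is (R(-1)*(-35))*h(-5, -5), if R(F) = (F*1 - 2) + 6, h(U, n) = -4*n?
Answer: -2100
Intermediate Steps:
R(F) = 4 + F (R(F) = (F - 2) + 6 = (-2 + F) + 6 = 4 + F)
(R(-1)*(-35))*h(-5, -5) = ((4 - 1)*(-35))*(-4*(-5)) = (3*(-35))*20 = -105*20 = -2100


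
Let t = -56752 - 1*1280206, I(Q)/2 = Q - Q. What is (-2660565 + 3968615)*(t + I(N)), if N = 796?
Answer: -1748807911900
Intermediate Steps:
I(Q) = 0 (I(Q) = 2*(Q - Q) = 2*0 = 0)
t = -1336958 (t = -56752 - 1280206 = -1336958)
(-2660565 + 3968615)*(t + I(N)) = (-2660565 + 3968615)*(-1336958 + 0) = 1308050*(-1336958) = -1748807911900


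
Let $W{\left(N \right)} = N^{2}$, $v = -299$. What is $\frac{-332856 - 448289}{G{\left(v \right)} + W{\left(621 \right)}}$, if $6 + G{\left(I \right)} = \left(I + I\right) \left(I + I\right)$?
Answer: $- \frac{781145}{743239} \approx -1.051$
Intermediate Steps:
$G{\left(I \right)} = -6 + 4 I^{2}$ ($G{\left(I \right)} = -6 + \left(I + I\right) \left(I + I\right) = -6 + 2 I 2 I = -6 + 4 I^{2}$)
$\frac{-332856 - 448289}{G{\left(v \right)} + W{\left(621 \right)}} = \frac{-332856 - 448289}{\left(-6 + 4 \left(-299\right)^{2}\right) + 621^{2}} = - \frac{781145}{\left(-6 + 4 \cdot 89401\right) + 385641} = - \frac{781145}{\left(-6 + 357604\right) + 385641} = - \frac{781145}{357598 + 385641} = - \frac{781145}{743239}$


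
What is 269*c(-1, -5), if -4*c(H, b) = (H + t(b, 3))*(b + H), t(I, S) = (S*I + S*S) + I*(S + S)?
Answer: -29859/2 ≈ -14930.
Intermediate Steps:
t(I, S) = S² + 3*I*S (t(I, S) = (I*S + S²) + I*(2*S) = (S² + I*S) + 2*I*S = S² + 3*I*S)
c(H, b) = -(H + b)*(9 + H + 9*b)/4 (c(H, b) = -(H + 3*(3 + 3*b))*(b + H)/4 = -(H + (9 + 9*b))*(H + b)/4 = -(9 + H + 9*b)*(H + b)/4 = -(H + b)*(9 + H + 9*b)/4)
269*c(-1, -5) = 269*(-¼*(-1)² - 9/4*(-1)*(1 - 5) - 9/4*(-5)*(1 - 5) - ¼*(-1)*(-5)) = 269*(-¼*1 - 9/4*(-1)*(-4) - 9/4*(-5)*(-4) - 5/4) = 269*(-¼ - 9 - 45 - 5/4) = 269*(-111/2) = -29859/2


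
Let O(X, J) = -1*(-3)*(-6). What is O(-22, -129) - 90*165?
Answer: -14868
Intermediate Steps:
O(X, J) = -18 (O(X, J) = 3*(-6) = -18)
O(-22, -129) - 90*165 = -18 - 90*165 = -18 - 1*14850 = -18 - 14850 = -14868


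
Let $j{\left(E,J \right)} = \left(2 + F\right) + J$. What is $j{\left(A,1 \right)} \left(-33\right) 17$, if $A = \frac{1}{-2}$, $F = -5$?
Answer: $1122$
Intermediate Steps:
$A = - \frac{1}{2} \approx -0.5$
$j{\left(E,J \right)} = -3 + J$ ($j{\left(E,J \right)} = \left(2 - 5\right) + J = -3 + J$)
$j{\left(A,1 \right)} \left(-33\right) 17 = \left(-3 + 1\right) \left(-33\right) 17 = \left(-2\right) \left(-33\right) 17 = 66 \cdot 17 = 1122$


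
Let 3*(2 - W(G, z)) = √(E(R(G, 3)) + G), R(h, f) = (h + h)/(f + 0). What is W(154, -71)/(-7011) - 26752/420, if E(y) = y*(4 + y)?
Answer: -15629926/245385 + 11*√826/63099 ≈ -63.690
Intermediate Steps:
R(h, f) = 2*h/f (R(h, f) = (2*h)/f = 2*h/f)
W(G, z) = 2 - √(G + 2*G*(4 + 2*G/3)/3)/3 (W(G, z) = 2 - √((2*G/3)*(4 + 2*G/3) + G)/3 = 2 - √(2*G*(4 + 2*G/3)/3 + G)/3 = 2 - √(G + 2*G*(4 + 2*G/3)/3)/3)
W(154, -71)/(-7011) - 26752/420 = (2 - √154*√(33 + 4*154)/9)/(-7011) - 26752/420 = (2 - √154*√(33 + 616)/9)*(-1/7011) - 26752*1/420 = (2 - 11*√826/9)*(-1/7011) - 6688/105 = (-2/7011 + 11*√826/63099) - 6688/105 = -15629926/245385 + 11*√826/63099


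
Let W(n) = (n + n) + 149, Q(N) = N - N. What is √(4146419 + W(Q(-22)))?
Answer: 2*√1036642 ≈ 2036.3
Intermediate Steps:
Q(N) = 0
W(n) = 149 + 2*n (W(n) = 2*n + 149 = 149 + 2*n)
√(4146419 + W(Q(-22))) = √(4146419 + (149 + 2*0)) = √(4146419 + (149 + 0)) = √(4146419 + 149) = √4146568 = 2*√1036642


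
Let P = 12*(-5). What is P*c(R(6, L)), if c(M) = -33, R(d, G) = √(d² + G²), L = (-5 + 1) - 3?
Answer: 1980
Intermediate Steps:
L = -7 (L = -4 - 3 = -7)
P = -60
R(d, G) = √(G² + d²)
P*c(R(6, L)) = -60*(-33) = 1980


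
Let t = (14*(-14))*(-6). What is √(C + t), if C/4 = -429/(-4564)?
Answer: √1531501545/1141 ≈ 34.298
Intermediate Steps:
C = 429/1141 (C = 4*(-429/(-4564)) = 4*(-429*(-1/4564)) = 4*(429/4564) = 429/1141 ≈ 0.37599)
t = 1176 (t = -196*(-6) = 1176)
√(C + t) = √(429/1141 + 1176) = √(1342245/1141) = √1531501545/1141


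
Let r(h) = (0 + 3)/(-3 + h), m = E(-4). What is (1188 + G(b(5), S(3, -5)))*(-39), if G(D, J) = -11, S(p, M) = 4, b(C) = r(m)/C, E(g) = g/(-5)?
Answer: -45903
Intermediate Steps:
E(g) = -g/5 (E(g) = g*(-1/5) = -g/5)
m = 4/5 (m = -1/5*(-4) = 4/5 ≈ 0.80000)
r(h) = 3/(-3 + h)
b(C) = -15/(11*C) (b(C) = (3/(-3 + 4/5))/C = (3/(-11/5))/C = (3*(-5/11))/C = -15/(11*C))
(1188 + G(b(5), S(3, -5)))*(-39) = (1188 - 11)*(-39) = 1177*(-39) = -45903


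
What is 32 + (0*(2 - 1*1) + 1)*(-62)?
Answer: -30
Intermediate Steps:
32 + (0*(2 - 1*1) + 1)*(-62) = 32 + (0*(2 - 1) + 1)*(-62) = 32 + (0*1 + 1)*(-62) = 32 + (0 + 1)*(-62) = 32 + 1*(-62) = 32 - 62 = -30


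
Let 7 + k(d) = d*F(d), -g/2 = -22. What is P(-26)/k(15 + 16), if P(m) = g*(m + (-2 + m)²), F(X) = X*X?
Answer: 4169/3723 ≈ 1.1198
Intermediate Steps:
F(X) = X²
g = 44 (g = -2*(-22) = 44)
k(d) = -7 + d³ (k(d) = -7 + d*d² = -7 + d³)
P(m) = 44*m + 44*(-2 + m)² (P(m) = 44*(m + (-2 + m)²) = 44*m + 44*(-2 + m)²)
P(-26)/k(15 + 16) = (44*(-26) + 44*(-2 - 26)²)/(-7 + (15 + 16)³) = (-1144 + 44*(-28)²)/(-7 + 31³) = (-1144 + 44*784)/(-7 + 29791) = (-1144 + 34496)/29784 = 33352*(1/29784) = 4169/3723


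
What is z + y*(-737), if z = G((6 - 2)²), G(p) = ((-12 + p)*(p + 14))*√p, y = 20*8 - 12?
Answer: -108596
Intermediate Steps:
y = 148 (y = 160 - 12 = 148)
G(p) = √p*(-12 + p)*(14 + p) (G(p) = ((-12 + p)*(14 + p))*√p = √p*(-12 + p)*(14 + p))
z = 480 (z = √((6 - 2)²)*(-168 + ((6 - 2)²)² + 2*(6 - 2)²) = √(4²)*(-168 + (4²)² + 2*4²) = √16*(-168 + 16² + 2*16) = 4*(-168 + 256 + 32) = 4*120 = 480)
z + y*(-737) = 480 + 148*(-737) = 480 - 109076 = -108596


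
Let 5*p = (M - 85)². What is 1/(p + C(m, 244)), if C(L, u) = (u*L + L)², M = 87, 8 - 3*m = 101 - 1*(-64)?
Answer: 45/7397781161 ≈ 6.0829e-9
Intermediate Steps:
m = -157/3 (m = 8/3 - (101 - 1*(-64))/3 = 8/3 - (101 + 64)/3 = 8/3 - ⅓*165 = 8/3 - 55 = -157/3 ≈ -52.333)
p = ⅘ (p = (87 - 85)²/5 = (⅕)*2² = (⅕)*4 = ⅘ ≈ 0.80000)
C(L, u) = (L + L*u)² (C(L, u) = (L*u + L)² = (L + L*u)²)
1/(p + C(m, 244)) = 1/(⅘ + (-157/3)²*(1 + 244)²) = 1/(⅘ + (24649/9)*245²) = 1/(⅘ + (24649/9)*60025) = 1/(⅘ + 1479556225/9) = 1/(7397781161/45) = 45/7397781161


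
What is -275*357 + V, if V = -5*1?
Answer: -98180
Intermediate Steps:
V = -5
-275*357 + V = -275*357 - 5 = -98175 - 5 = -98180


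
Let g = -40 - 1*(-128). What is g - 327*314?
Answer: -102590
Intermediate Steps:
g = 88 (g = -40 + 128 = 88)
g - 327*314 = 88 - 327*314 = 88 - 102678 = -102590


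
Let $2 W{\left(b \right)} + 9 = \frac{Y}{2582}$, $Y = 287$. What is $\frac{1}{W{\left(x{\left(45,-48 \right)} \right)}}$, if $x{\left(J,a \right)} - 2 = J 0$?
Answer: $- \frac{5164}{22951} \approx -0.225$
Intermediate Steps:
$x{\left(J,a \right)} = 2$ ($x{\left(J,a \right)} = 2 + J 0 = 2 + 0 = 2$)
$W{\left(b \right)} = - \frac{22951}{5164}$ ($W{\left(b \right)} = - \frac{9}{2} + \frac{287 \cdot \frac{1}{2582}}{2} = - \frac{9}{2} + \frac{1}{2} \cdot \frac{287}{2582} = - \frac{9}{2} + \frac{287}{5164} = - \frac{22951}{5164}$)
$\frac{1}{W{\left(x{\left(45,-48 \right)} \right)}} = \frac{1}{- \frac{22951}{5164}} = - \frac{5164}{22951}$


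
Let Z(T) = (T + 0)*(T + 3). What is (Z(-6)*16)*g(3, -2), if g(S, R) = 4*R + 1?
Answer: -2016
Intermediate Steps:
Z(T) = T*(3 + T)
g(S, R) = 1 + 4*R
(Z(-6)*16)*g(3, -2) = (-6*(3 - 6)*16)*(1 + 4*(-2)) = (-6*(-3)*16)*(1 - 8) = (18*16)*(-7) = 288*(-7) = -2016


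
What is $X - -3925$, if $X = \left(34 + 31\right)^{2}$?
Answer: $8150$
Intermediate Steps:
$X = 4225$ ($X = 65^{2} = 4225$)
$X - -3925 = 4225 - -3925 = 4225 + 3925 = 8150$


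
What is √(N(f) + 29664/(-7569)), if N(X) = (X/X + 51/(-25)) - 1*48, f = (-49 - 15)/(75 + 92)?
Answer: I*√1113466/145 ≈ 7.2773*I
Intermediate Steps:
f = -64/167 ≈ -0.38323
N(X) = -1226/25 (N(X) = (1 + 51*(-1/25)) - 48 = (1 - 51/25) - 48 = -26/25 - 48 = -1226/25)
√(N(f) + 29664/(-7569)) = √(-1226/25 + 29664/(-7569)) = √(-1226/25 + 29664*(-1/7569)) = √(-1226/25 - 3296/841) = √(-1113466/21025) = I*√1113466/145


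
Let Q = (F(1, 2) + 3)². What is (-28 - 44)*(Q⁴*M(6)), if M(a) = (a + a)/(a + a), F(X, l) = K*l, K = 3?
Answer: -3099363912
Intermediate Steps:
F(X, l) = 3*l
M(a) = 1 (M(a) = (2*a)/((2*a)) = (2*a)*(1/(2*a)) = 1)
Q = 81 (Q = (3*2 + 3)² = (6 + 3)² = 9² = 81)
(-28 - 44)*(Q⁴*M(6)) = (-28 - 44)*(81⁴*1) = -3099363912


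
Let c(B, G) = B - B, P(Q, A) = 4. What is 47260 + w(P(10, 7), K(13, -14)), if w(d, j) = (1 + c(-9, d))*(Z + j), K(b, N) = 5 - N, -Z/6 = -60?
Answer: 47639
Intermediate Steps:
Z = 360 (Z = -6*(-60) = 360)
c(B, G) = 0
w(d, j) = 360 + j (w(d, j) = (1 + 0)*(360 + j) = 1*(360 + j) = 360 + j)
47260 + w(P(10, 7), K(13, -14)) = 47260 + (360 + (5 - 1*(-14))) = 47260 + (360 + (5 + 14)) = 47260 + (360 + 19) = 47260 + 379 = 47639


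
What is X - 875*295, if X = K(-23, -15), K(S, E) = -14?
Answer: -258139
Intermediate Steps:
X = -14
X - 875*295 = -14 - 875*295 = -14 - 258125 = -258139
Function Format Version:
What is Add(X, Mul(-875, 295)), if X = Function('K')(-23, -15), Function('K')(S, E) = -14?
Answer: -258139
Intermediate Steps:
X = -14
Add(X, Mul(-875, 295)) = Add(-14, Mul(-875, 295)) = Add(-14, -258125) = -258139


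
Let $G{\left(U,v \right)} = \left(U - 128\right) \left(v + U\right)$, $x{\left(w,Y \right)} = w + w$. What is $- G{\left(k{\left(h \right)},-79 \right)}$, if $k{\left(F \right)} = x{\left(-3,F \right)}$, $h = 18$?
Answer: $-11390$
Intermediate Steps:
$x{\left(w,Y \right)} = 2 w$
$k{\left(F \right)} = -6$ ($k{\left(F \right)} = 2 \left(-3\right) = -6$)
$G{\left(U,v \right)} = \left(-128 + U\right) \left(U + v\right)$
$- G{\left(k{\left(h \right)},-79 \right)} = - (\left(-6\right)^{2} - -768 - -10112 - -474) = - (36 + 768 + 10112 + 474) = \left(-1\right) 11390 = -11390$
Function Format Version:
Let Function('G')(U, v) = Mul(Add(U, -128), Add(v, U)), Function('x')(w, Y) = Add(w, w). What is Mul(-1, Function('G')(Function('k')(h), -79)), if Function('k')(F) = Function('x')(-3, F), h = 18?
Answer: -11390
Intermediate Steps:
Function('x')(w, Y) = Mul(2, w)
Function('k')(F) = -6 (Function('k')(F) = Mul(2, -3) = -6)
Function('G')(U, v) = Mul(Add(-128, U), Add(U, v))
Mul(-1, Function('G')(Function('k')(h), -79)) = Mul(-1, Add(Pow(-6, 2), Mul(-128, -6), Mul(-128, -79), Mul(-6, -79))) = Mul(-1, Add(36, 768, 10112, 474)) = Mul(-1, 11390) = -11390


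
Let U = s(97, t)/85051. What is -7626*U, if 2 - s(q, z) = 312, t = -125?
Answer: 2364060/85051 ≈ 27.796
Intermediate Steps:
s(q, z) = -310 (s(q, z) = 2 - 1*312 = 2 - 312 = -310)
U = -310/85051 ≈ -0.0036449
-7626*U = -7626/(1/(-310/85051)) = -7626/(-85051/310) = -7626*(-310/85051) = 2364060/85051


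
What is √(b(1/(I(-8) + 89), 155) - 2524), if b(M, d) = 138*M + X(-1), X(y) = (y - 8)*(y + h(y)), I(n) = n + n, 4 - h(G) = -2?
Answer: I*√13680127/73 ≈ 50.667*I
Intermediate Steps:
h(G) = 6 (h(G) = 4 - 1*(-2) = 4 + 2 = 6)
I(n) = 2*n
X(y) = (-8 + y)*(6 + y) (X(y) = (y - 8)*(y + 6) = (-8 + y)*(6 + y))
b(M, d) = -45 + 138*M (b(M, d) = 138*M + (-48 + (-1)² - 2*(-1)) = 138*M + (-48 + 1 + 2) = 138*M - 45 = -45 + 138*M)
√(b(1/(I(-8) + 89), 155) - 2524) = √((-45 + 138/(2*(-8) + 89)) - 2524) = √((-45 + 138/(-16 + 89)) - 2524) = √((-45 + 138/73) - 2524) = √(-3147/73 - 2524) = √(-187399/73) = I*√13680127/73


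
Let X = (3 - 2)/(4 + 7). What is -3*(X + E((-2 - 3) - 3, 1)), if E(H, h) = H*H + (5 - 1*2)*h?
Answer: -2214/11 ≈ -201.27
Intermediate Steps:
E(H, h) = H**2 + 3*h (E(H, h) = H**2 + (5 - 2)*h = H**2 + 3*h)
X = 1/11 ≈ 0.090909
-3*(X + E((-2 - 3) - 3, 1)) = -3*(1/11 + (((-2 - 3) - 3)**2 + 3*1)) = -3*(1/11 + ((-5 - 3)**2 + 3)) = -3*(1/11 + ((-8)**2 + 3)) = -3*(1/11 + (64 + 3)) = -3*(1/11 + 67) = -3*738/11 = -2214/11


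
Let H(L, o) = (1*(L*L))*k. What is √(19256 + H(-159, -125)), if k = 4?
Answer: 2*√30095 ≈ 346.96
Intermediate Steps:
H(L, o) = 4*L² (H(L, o) = (1*(L*L))*4 = (1*L²)*4 = L²*4 = 4*L²)
√(19256 + H(-159, -125)) = √(19256 + 4*(-159)²) = √(19256 + 4*25281) = √(19256 + 101124) = √120380 = 2*√30095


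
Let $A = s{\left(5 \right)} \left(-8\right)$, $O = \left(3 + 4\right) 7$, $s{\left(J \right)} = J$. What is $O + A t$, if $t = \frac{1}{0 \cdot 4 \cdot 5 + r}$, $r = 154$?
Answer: $\frac{3753}{77} \approx 48.74$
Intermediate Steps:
$O = 49$ ($O = 7 \cdot 7 = 49$)
$t = \frac{1}{154}$ ($t = \frac{1}{0 \cdot 4 \cdot 5 + 154} = \frac{1}{0 \cdot 5 + 154} = \frac{1}{0 + 154} = \frac{1}{154} \approx 0.0064935$)
$A = -40$ ($A = 5 \left(-8\right) = -40$)
$O + A t = 49 - \frac{20}{77} = \frac{3753}{77}$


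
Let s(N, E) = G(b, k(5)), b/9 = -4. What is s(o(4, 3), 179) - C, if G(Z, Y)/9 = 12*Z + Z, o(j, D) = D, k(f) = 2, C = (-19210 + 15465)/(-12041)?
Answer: -50720437/12041 ≈ -4212.3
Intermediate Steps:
C = 3745/12041 (C = -3745*(-1/12041) = 3745/12041 ≈ 0.31102)
b = -36 (b = 9*(-4) = -36)
G(Z, Y) = 117*Z (G(Z, Y) = 9*(12*Z + Z) = 9*(13*Z) = 117*Z)
s(N, E) = -4212 (s(N, E) = 117*(-36) = -4212)
s(o(4, 3), 179) - C = -4212 - 1*3745/12041 = -4212 - 3745/12041 = -50720437/12041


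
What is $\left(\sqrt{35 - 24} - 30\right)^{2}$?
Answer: $\left(30 - \sqrt{11}\right)^{2} \approx 712.0$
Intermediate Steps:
$\left(\sqrt{35 - 24} - 30\right)^{2} = \left(\sqrt{11} - 30\right)^{2} = \left(-30 + \sqrt{11}\right)^{2}$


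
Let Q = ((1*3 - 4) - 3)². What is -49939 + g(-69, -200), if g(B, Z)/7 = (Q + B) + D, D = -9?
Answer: -50373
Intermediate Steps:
Q = 16 (Q = ((3 - 4) - 3)² = (-1 - 3)² = (-4)² = 16)
g(B, Z) = 49 + 7*B (g(B, Z) = 7*((16 + B) - 9) = 7*(7 + B) = 49 + 7*B)
-49939 + g(-69, -200) = -49939 + (49 + 7*(-69)) = -49939 + (49 - 483) = -49939 - 434 = -50373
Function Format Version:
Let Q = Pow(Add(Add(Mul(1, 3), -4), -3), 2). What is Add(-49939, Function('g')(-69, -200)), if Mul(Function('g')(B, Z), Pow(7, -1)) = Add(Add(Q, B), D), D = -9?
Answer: -50373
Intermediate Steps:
Q = 16 (Q = Pow(Add(Add(3, -4), -3), 2) = Pow(Add(-1, -3), 2) = Pow(-4, 2) = 16)
Function('g')(B, Z) = Add(49, Mul(7, B)) (Function('g')(B, Z) = Mul(7, Add(Add(16, B), -9)) = Mul(7, Add(7, B)) = Add(49, Mul(7, B)))
Add(-49939, Function('g')(-69, -200)) = Add(-49939, Add(49, Mul(7, -69))) = Add(-49939, Add(49, -483)) = Add(-49939, -434) = -50373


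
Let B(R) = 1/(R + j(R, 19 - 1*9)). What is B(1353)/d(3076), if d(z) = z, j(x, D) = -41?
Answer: 1/4035712 ≈ 2.4779e-7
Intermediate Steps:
B(R) = 1/(-41 + R) (B(R) = 1/(R - 41) = 1/(-41 + R))
B(1353)/d(3076) = 1/((-41 + 1353)*3076) = (1/3076)/1312 = (1/1312)*(1/3076) = 1/4035712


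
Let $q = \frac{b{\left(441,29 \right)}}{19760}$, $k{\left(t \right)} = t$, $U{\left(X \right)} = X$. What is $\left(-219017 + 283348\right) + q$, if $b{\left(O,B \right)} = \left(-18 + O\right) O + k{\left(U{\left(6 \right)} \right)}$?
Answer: $\frac{1271367109}{19760} \approx 64340.0$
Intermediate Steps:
$b{\left(O,B \right)} = 6 + O \left(-18 + O\right)$ ($b{\left(O,B \right)} = \left(-18 + O\right) O + 6 = O \left(-18 + O\right) + 6 = 6 + O \left(-18 + O\right)$)
$q = \frac{186549}{19760}$ ($q = \frac{6 + 441^{2} - 7938}{19760} = \left(6 + 194481 - 7938\right) \frac{1}{19760} = 186549 \cdot \frac{1}{19760} = \frac{186549}{19760} \approx 9.4407$)
$\left(-219017 + 283348\right) + q = \left(-219017 + 283348\right) + \frac{186549}{19760} = 64331 + \frac{186549}{19760} = \frac{1271367109}{19760}$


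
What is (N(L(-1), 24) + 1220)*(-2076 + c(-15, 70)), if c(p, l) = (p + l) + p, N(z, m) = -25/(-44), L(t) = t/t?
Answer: -27335845/11 ≈ -2.4851e+6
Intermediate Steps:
L(t) = 1
N(z, m) = 25/44 (N(z, m) = -25*(-1/44) = 25/44)
c(p, l) = l + 2*p (c(p, l) = (l + p) + p = l + 2*p)
(N(L(-1), 24) + 1220)*(-2076 + c(-15, 70)) = (25/44 + 1220)*(-2076 + (70 + 2*(-15))) = 53705*(-2076 + (70 - 30))/44 = 53705*(-2076 + 40)/44 = (53705/44)*(-2036) = -27335845/11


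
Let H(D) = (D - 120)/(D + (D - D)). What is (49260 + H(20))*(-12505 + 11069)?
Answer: -70730180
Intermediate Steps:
H(D) = (-120 + D)/D (H(D) = (-120 + D)/(D + 0) = (-120 + D)/D)
(49260 + H(20))*(-12505 + 11069) = (49260 + (-120 + 20)/20)*(-12505 + 11069) = (49260 + (1/20)*(-100))*(-1436) = (49260 - 5)*(-1436) = 49255*(-1436) = -70730180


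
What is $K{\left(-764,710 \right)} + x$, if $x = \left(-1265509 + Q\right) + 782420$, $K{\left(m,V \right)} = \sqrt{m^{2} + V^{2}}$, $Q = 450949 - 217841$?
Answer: $-249981 + 34 \sqrt{941} \approx -2.4894 \cdot 10^{5}$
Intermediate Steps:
$Q = 233108$ ($Q = 450949 - 217841 = 233108$)
$K{\left(m,V \right)} = \sqrt{V^{2} + m^{2}}$
$x = -249981$ ($x = \left(-1265509 + 233108\right) + 782420 = -1032401 + 782420 = -249981$)
$K{\left(-764,710 \right)} + x = \sqrt{710^{2} + \left(-764\right)^{2}} - 249981 = \sqrt{504100 + 583696} - 249981 = \sqrt{1087796} - 249981 = 34 \sqrt{941} - 249981 = -249981 + 34 \sqrt{941}$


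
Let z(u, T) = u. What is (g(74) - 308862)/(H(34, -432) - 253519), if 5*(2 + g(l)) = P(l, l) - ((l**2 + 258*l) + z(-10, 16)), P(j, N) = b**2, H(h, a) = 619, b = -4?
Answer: 87159/70250 ≈ 1.2407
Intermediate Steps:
P(j, N) = 16 (P(j, N) = (-4)**2 = 16)
g(l) = 16/5 - 258*l/5 - l**2/5 (g(l) = -2 + (16 - ((l**2 + 258*l) - 10))/5 = -2 + (16 - (-10 + l**2 + 258*l))/5 = -2 + (16 + (10 - l**2 - 258*l))/5 = -2 + (26 - l**2 - 258*l)/5 = -2 + (26/5 - 258*l/5 - l**2/5) = 16/5 - 258*l/5 - l**2/5)
(g(74) - 308862)/(H(34, -432) - 253519) = ((16/5 - 258/5*74 - 1/5*74**2) - 308862)/(619 - 253519) = ((16/5 - 19092/5 - 1/5*5476) - 308862)/(-252900) = ((16/5 - 19092/5 - 5476/5) - 308862)*(-1/252900) = (-24552/5 - 308862)*(-1/252900) = -1568862/5*(-1/252900) = 87159/70250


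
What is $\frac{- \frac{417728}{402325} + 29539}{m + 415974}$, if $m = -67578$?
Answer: $\frac{11883860447}{140168420700} \approx 0.084783$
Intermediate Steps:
$\frac{- \frac{417728}{402325} + 29539}{m + 415974} = \frac{- \frac{417728}{402325} + 29539}{-67578 + 415974} = \frac{\left(-417728\right) \frac{1}{402325} + 29539}{348396} = \left(- \frac{417728}{402325} + 29539\right) \frac{1}{348396} = \frac{11883860447}{402325} \cdot \frac{1}{348396} = \frac{11883860447}{140168420700}$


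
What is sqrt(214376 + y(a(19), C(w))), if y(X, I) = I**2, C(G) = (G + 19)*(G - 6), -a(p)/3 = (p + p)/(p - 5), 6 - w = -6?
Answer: 2*sqrt(62243) ≈ 498.97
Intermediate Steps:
w = 12 (w = 6 - 1*(-6) = 6 + 6 = 12)
a(p) = -6*p/(-5 + p) (a(p) = -3*(p + p)/(p - 5) = -3*2*p/(-5 + p) = -6*p/(-5 + p))
C(G) = (-6 + G)*(19 + G) (C(G) = (19 + G)*(-6 + G) = (-6 + G)*(19 + G))
sqrt(214376 + y(a(19), C(w))) = sqrt(214376 + (-114 + 12**2 + 13*12)**2) = sqrt(214376 + (-114 + 144 + 156)**2) = sqrt(214376 + 186**2) = sqrt(214376 + 34596) = sqrt(248972) = 2*sqrt(62243)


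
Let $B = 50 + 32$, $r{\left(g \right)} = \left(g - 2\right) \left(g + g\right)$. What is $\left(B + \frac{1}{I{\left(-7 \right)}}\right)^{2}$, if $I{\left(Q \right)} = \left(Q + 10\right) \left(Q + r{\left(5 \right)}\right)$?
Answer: $\frac{32024281}{4761} \approx 6726.4$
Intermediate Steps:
$r{\left(g \right)} = 2 g \left(-2 + g\right)$ ($r{\left(g \right)} = \left(-2 + g\right) 2 g = 2 g \left(-2 + g\right)$)
$I{\left(Q \right)} = \left(10 + Q\right) \left(30 + Q\right)$ ($I{\left(Q \right)} = \left(Q + 10\right) \left(Q + 2 \cdot 5 \left(-2 + 5\right)\right) = \left(10 + Q\right) \left(Q + 2 \cdot 5 \cdot 3\right) = \left(10 + Q\right) \left(Q + 30\right) = \left(10 + Q\right) \left(30 + Q\right)$)
$B = 82$
$\left(B + \frac{1}{I{\left(-7 \right)}}\right)^{2} = \left(82 + \frac{1}{300 + \left(-7\right)^{2} + 40 \left(-7\right)}\right)^{2} = \left(82 + \frac{1}{300 + 49 - 280}\right)^{2} = \left(82 + \frac{1}{69}\right)^{2} = \left(\frac{5659}{69}\right)^{2} = \frac{32024281}{4761}$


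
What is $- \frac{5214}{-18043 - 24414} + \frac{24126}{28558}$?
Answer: $\frac{586609497}{606243503} \approx 0.96761$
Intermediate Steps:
$- \frac{5214}{-18043 - 24414} + \frac{24126}{28558} = - \frac{5214}{-42457} + 24126 \cdot \frac{1}{28558} = \left(-5214\right) \left(- \frac{1}{42457}\right) + \frac{12063}{14279} = \frac{5214}{42457} + \frac{12063}{14279} = \frac{586609497}{606243503}$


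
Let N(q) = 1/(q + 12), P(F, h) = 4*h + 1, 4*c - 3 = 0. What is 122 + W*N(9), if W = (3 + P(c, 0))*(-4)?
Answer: 2546/21 ≈ 121.24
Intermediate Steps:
c = ¾ (c = ¾ + (¼)*0 = ¾ + 0 = ¾ ≈ 0.75000)
P(F, h) = 1 + 4*h
N(q) = 1/(12 + q)
W = -16 (W = (3 + (1 + 4*0))*(-4) = (3 + (1 + 0))*(-4) = (3 + 1)*(-4) = 4*(-4) = -16)
122 + W*N(9) = 122 - 16/(12 + 9) = 122 - 16/21 = 2546/21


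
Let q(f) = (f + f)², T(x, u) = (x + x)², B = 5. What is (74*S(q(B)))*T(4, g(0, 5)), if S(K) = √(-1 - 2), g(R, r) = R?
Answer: 4736*I*√3 ≈ 8203.0*I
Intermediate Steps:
T(x, u) = 4*x² (T(x, u) = (2*x)² = 4*x²)
q(f) = 4*f² (q(f) = (2*f)² = 4*f²)
S(K) = I*√3 (S(K) = √(-3) = I*√3)
(74*S(q(B)))*T(4, g(0, 5)) = (74*(I*√3))*(4*4²) = (74*I*√3)*(4*16) = (74*I*√3)*64 = 4736*I*√3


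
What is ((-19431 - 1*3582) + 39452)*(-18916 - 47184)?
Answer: -1086617900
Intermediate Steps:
((-19431 - 1*3582) + 39452)*(-18916 - 47184) = ((-19431 - 3582) + 39452)*(-66100) = (-23013 + 39452)*(-66100) = 16439*(-66100) = -1086617900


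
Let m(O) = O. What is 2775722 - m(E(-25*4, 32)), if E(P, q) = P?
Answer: 2775822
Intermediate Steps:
2775722 - m(E(-25*4, 32)) = 2775722 - (-25)*4 = 2775722 - 1*(-100) = 2775722 + 100 = 2775822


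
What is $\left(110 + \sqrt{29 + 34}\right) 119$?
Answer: $13090 + 357 \sqrt{7} \approx 14035.0$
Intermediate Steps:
$\left(110 + \sqrt{29 + 34}\right) 119 = \left(110 + \sqrt{63}\right) 119 = \left(110 + 3 \sqrt{7}\right) 119 = 13090 + 357 \sqrt{7}$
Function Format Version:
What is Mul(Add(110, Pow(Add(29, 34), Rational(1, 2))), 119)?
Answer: Add(13090, Mul(357, Pow(7, Rational(1, 2)))) ≈ 14035.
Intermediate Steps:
Mul(Add(110, Pow(Add(29, 34), Rational(1, 2))), 119) = Mul(Add(110, Pow(63, Rational(1, 2))), 119) = Mul(Add(110, Mul(3, Pow(7, Rational(1, 2)))), 119) = Add(13090, Mul(357, Pow(7, Rational(1, 2))))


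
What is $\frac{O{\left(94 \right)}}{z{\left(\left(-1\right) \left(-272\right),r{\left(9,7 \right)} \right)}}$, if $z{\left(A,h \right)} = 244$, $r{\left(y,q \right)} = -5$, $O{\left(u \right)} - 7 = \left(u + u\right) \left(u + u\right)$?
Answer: $\frac{35351}{244} \approx 144.88$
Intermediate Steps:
$O{\left(u \right)} = 7 + 4 u^{2}$ ($O{\left(u \right)} = 7 + \left(u + u\right) \left(u + u\right) = 7 + 2 u 2 u = 7 + 4 u^{2}$)
$\frac{O{\left(94 \right)}}{z{\left(\left(-1\right) \left(-272\right),r{\left(9,7 \right)} \right)}} = \frac{7 + 4 \cdot 94^{2}}{244} = \left(7 + 4 \cdot 8836\right) \frac{1}{244} = \left(7 + 35344\right) \frac{1}{244} = 35351 \cdot \frac{1}{244} = \frac{35351}{244}$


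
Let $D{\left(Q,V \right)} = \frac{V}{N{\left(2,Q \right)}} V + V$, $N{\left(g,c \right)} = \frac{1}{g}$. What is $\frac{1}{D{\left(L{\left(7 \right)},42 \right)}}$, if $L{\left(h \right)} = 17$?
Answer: $\frac{1}{3570} \approx 0.00028011$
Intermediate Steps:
$D{\left(Q,V \right)} = V + 2 V^{2}$ ($D{\left(Q,V \right)} = \frac{V}{\frac{1}{2}} V + V = V \frac{1}{\frac{1}{2}} V + V = V 2 V + V = 2 V V + V = 2 V^{2} + V = V + 2 V^{2}$)
$\frac{1}{D{\left(L{\left(7 \right)},42 \right)}} = \frac{1}{42 \left(1 + 2 \cdot 42\right)} = \frac{1}{42 \left(1 + 84\right)} = \frac{1}{42 \cdot 85} = \frac{1}{3570}$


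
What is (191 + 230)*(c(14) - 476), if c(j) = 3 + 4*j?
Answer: -175557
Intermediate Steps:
(191 + 230)*(c(14) - 476) = (191 + 230)*((3 + 4*14) - 476) = 421*((3 + 56) - 476) = 421*(59 - 476) = 421*(-417) = -175557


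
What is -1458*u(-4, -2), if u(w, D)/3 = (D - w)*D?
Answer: 17496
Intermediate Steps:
u(w, D) = 3*D*(D - w) (u(w, D) = 3*((D - w)*D) = 3*(D*(D - w)) = 3*D*(D - w))
-1458*u(-4, -2) = -4374*(-2)*(-2 - 1*(-4)) = -4374*(-2)*(-2 + 4) = -4374*(-2)*2 = -1458*(-12) = 17496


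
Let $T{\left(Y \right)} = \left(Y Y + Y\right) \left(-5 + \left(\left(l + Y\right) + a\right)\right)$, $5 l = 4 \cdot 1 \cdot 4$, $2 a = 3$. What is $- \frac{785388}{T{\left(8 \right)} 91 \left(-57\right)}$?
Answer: $\frac{327245}{1198197} \approx 0.27311$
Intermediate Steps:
$a = \frac{3}{2}$ ($a = \frac{1}{2} \cdot 3 = \frac{3}{2} \approx 1.5$)
$l = \frac{16}{5}$ ($l = \frac{4 \cdot 1 \cdot 4}{5} = \frac{4 \cdot 4}{5} = \frac{1}{5} \cdot 16 = \frac{16}{5} \approx 3.2$)
$T{\left(Y \right)} = \left(- \frac{3}{10} + Y\right) \left(Y + Y^{2}\right)$ ($T{\left(Y \right)} = \left(Y Y + Y\right) \left(-5 + \left(\left(\frac{16}{5} + Y\right) + \frac{3}{2}\right)\right) = \left(Y^{2} + Y\right) \left(-5 + \left(\frac{47}{10} + Y\right)\right) = \left(Y + Y^{2}\right) \left(- \frac{3}{10} + Y\right) = \left(- \frac{3}{10} + Y\right) \left(Y + Y^{2}\right)$)
$- \frac{785388}{T{\left(8 \right)} 91 \left(-57\right)} = - \frac{785388}{\frac{1}{10} \cdot 8 \left(-3 + 7 \cdot 8 + 10 \cdot 8^{2}\right) 91 \left(-57\right)} = - \frac{785388}{\frac{1}{10} \cdot 8 \left(-3 + 56 + 10 \cdot 64\right) 91 \left(-57\right)} = - \frac{785388}{\frac{1}{10} \cdot 8 \left(-3 + 56 + 640\right) 91 \left(-57\right)} = - \frac{785388}{\frac{1}{10} \cdot 8 \cdot 693 \cdot 91 \left(-57\right)} = - \frac{785388}{\frac{2772}{5} \cdot 91 \left(-57\right)} = - \frac{785388}{\frac{252252}{5} \left(-57\right)} = - \frac{785388}{- \frac{14378364}{5}} = \left(-785388\right) \left(- \frac{5}{14378364}\right) = \frac{327245}{1198197}$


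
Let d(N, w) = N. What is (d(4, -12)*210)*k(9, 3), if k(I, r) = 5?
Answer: 4200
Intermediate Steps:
(d(4, -12)*210)*k(9, 3) = (4*210)*5 = 840*5 = 4200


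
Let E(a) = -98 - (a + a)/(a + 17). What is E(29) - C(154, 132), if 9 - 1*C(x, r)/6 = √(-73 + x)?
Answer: -2283/23 ≈ -99.261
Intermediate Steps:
E(a) = -98 - 2*a/(17 + a)
C(x, r) = 54 - 6*√(-73 + x)
E(29) - C(154, 132) = 2*(-833 - 50*29)/(17 + 29) - (54 - 6*√(-73 + 154)) = 2*(-833 - 1450)/46 - (54 - 6*√81) = 2*(1/46)*(-2283) - (54 - 6*9) = -2283/23 - (54 - 54) = -2283/23 - 1*0 = -2283/23 + 0 = -2283/23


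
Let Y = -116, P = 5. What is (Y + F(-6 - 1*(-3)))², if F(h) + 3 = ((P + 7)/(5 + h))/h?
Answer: 14641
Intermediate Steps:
F(h) = -3 + 12/(h*(5 + h)) (F(h) = -3 + ((5 + 7)/(5 + h))/h = -3 + (12/(5 + h))/h = -3 + 12/(h*(5 + h)))
(Y + F(-6 - 1*(-3)))² = (-116 + 3*(4 - (-6 - 1*(-3))² - 5*(-6 - 1*(-3)))/((-6 - 1*(-3))*(5 + (-6 - 1*(-3)))))² = (-116 + 3*(4 - (-6 + 3)² - 5*(-6 + 3))/((-6 + 3)*(5 + (-6 + 3))))² = (-116 + 3*(4 - 1*(-3)² - 5*(-3))/(-3*(5 - 3)))² = (-116 + 3*(-⅓)*(4 - 1*9 + 15)/2)² = (-116 + 3*(-⅓)*(½)*(4 - 9 + 15))² = (-116 + 3*(-⅓)*(½)*10)² = (-116 - 5)² = (-121)² = 14641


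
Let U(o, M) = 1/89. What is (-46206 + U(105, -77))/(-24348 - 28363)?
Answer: 4112333/4691279 ≈ 0.87659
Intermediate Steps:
U(o, M) = 1/89
(-46206 + U(105, -77))/(-24348 - 28363) = (-46206 + 1/89)/(-24348 - 28363) = -4112333/89/(-52711) = -4112333/89*(-1/52711) = 4112333/4691279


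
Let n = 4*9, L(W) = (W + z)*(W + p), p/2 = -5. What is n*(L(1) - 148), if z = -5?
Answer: -4032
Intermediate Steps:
p = -10 (p = 2*(-5) = -10)
L(W) = (-10 + W)*(-5 + W) (L(W) = (W - 5)*(W - 10) = (-5 + W)*(-10 + W) = (-10 + W)*(-5 + W))
n = 36
n*(L(1) - 148) = 36*((50 + 1² - 15*1) - 148) = 36*((50 + 1 - 15) - 148) = 36*(36 - 148) = 36*(-112) = -4032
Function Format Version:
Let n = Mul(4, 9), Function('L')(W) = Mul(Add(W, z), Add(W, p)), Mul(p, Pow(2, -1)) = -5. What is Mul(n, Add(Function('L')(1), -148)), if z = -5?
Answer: -4032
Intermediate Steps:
p = -10 (p = Mul(2, -5) = -10)
Function('L')(W) = Mul(Add(-10, W), Add(-5, W)) (Function('L')(W) = Mul(Add(W, -5), Add(W, -10)) = Mul(Add(-5, W), Add(-10, W)) = Mul(Add(-10, W), Add(-5, W)))
n = 36
Mul(n, Add(Function('L')(1), -148)) = Mul(36, Add(Add(50, Pow(1, 2), Mul(-15, 1)), -148)) = Mul(36, Add(Add(50, 1, -15), -148)) = Mul(36, Add(36, -148)) = Mul(36, -112) = -4032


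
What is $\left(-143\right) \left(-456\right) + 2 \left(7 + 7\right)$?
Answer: $65236$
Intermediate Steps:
$\left(-143\right) \left(-456\right) + 2 \left(7 + 7\right) = 65208 + 2 \cdot 14 = 65208 + 28 = 65236$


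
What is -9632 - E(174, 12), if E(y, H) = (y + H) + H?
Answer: -9830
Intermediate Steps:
E(y, H) = y + 2*H (E(y, H) = (H + y) + H = y + 2*H)
-9632 - E(174, 12) = -9632 - (174 + 2*12) = -9632 - (174 + 24) = -9632 - 1*198 = -9632 - 198 = -9830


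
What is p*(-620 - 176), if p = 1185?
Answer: -943260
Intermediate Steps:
p*(-620 - 176) = 1185*(-620 - 176) = 1185*(-796) = -943260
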